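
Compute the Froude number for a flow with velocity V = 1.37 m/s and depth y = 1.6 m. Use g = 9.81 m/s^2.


The Froude number is defined as Fr = V / sqrt(g*y).
g*y = 9.81 * 1.6 = 15.696.
sqrt(g*y) = sqrt(15.696) = 3.9618.
Fr = 1.37 / 3.9618 = 0.3458.

0.3458


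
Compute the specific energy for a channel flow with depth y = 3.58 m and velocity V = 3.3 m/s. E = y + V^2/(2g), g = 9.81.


Specific energy E = y + V^2/(2g).
Velocity head = V^2/(2g) = 3.3^2 / (2*9.81) = 10.89 / 19.62 = 0.555 m.
E = 3.58 + 0.555 = 4.135 m.

4.135


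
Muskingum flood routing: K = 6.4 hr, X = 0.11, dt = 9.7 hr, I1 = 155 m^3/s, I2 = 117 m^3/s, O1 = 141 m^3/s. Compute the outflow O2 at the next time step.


Muskingum coefficients:
denom = 2*K*(1-X) + dt = 2*6.4*(1-0.11) + 9.7 = 21.092.
C0 = (dt - 2*K*X)/denom = (9.7 - 2*6.4*0.11)/21.092 = 0.3931.
C1 = (dt + 2*K*X)/denom = (9.7 + 2*6.4*0.11)/21.092 = 0.5266.
C2 = (2*K*(1-X) - dt)/denom = 0.0802.
O2 = C0*I2 + C1*I1 + C2*O1
   = 0.3931*117 + 0.5266*155 + 0.0802*141
   = 138.94 m^3/s.

138.94


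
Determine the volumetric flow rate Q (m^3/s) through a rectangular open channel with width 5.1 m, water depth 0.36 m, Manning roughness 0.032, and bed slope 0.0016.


For a rectangular channel, the cross-sectional area A = b * y = 5.1 * 0.36 = 1.84 m^2.
The wetted perimeter P = b + 2y = 5.1 + 2*0.36 = 5.82 m.
Hydraulic radius R = A/P = 1.84/5.82 = 0.3155 m.
Velocity V = (1/n)*R^(2/3)*S^(1/2) = (1/0.032)*0.3155^(2/3)*0.0016^(1/2) = 0.5793 m/s.
Discharge Q = A * V = 1.84 * 0.5793 = 1.064 m^3/s.

1.064


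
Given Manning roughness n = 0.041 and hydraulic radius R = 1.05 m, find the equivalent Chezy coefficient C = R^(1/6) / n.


The Chezy coefficient relates to Manning's n through C = R^(1/6) / n.
R^(1/6) = 1.05^(1/6) = 1.008165.
C = 1.008165 / 0.041 = 24.59 m^(1/2)/s.

24.59


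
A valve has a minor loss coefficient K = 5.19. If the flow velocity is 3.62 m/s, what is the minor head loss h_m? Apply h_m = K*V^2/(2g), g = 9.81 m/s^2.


Minor loss formula: h_m = K * V^2/(2g).
V^2 = 3.62^2 = 13.1044.
V^2/(2g) = 13.1044 / 19.62 = 0.6679 m.
h_m = 5.19 * 0.6679 = 3.4665 m.

3.4665


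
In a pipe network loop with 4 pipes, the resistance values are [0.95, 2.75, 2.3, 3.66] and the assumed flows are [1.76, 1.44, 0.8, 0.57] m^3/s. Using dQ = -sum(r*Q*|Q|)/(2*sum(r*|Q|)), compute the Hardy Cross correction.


Numerator terms (r*Q*|Q|): 0.95*1.76*|1.76| = 2.9427; 2.75*1.44*|1.44| = 5.7024; 2.3*0.8*|0.8| = 1.472; 3.66*0.57*|0.57| = 1.1891.
Sum of numerator = 11.3063.
Denominator terms (r*|Q|): 0.95*|1.76| = 1.672; 2.75*|1.44| = 3.96; 2.3*|0.8| = 1.84; 3.66*|0.57| = 2.0862.
2 * sum of denominator = 2 * 9.5582 = 19.1164.
dQ = -11.3063 / 19.1164 = -0.5914 m^3/s.

-0.5914


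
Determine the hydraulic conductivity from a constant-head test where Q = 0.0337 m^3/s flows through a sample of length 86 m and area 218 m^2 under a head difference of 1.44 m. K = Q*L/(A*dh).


From K = Q*L / (A*dh):
Numerator: Q*L = 0.0337 * 86 = 2.8982.
Denominator: A*dh = 218 * 1.44 = 313.92.
K = 2.8982 / 313.92 = 0.009232 m/s.

0.009232


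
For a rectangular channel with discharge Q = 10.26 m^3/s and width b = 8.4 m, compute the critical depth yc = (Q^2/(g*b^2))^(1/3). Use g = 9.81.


Using yc = (Q^2 / (g * b^2))^(1/3):
Q^2 = 10.26^2 = 105.27.
g * b^2 = 9.81 * 8.4^2 = 9.81 * 70.56 = 692.19.
Q^2 / (g*b^2) = 105.27 / 692.19 = 0.1521.
yc = 0.1521^(1/3) = 0.5338 m.

0.5338


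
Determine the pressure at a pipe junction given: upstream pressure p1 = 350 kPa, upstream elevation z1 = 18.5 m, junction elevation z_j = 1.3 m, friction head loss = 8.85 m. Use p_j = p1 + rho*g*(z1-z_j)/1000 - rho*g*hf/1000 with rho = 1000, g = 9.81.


Junction pressure: p_j = p1 + rho*g*(z1 - z_j)/1000 - rho*g*hf/1000.
Elevation term = 1000*9.81*(18.5 - 1.3)/1000 = 168.732 kPa.
Friction term = 1000*9.81*8.85/1000 = 86.819 kPa.
p_j = 350 + 168.732 - 86.819 = 431.91 kPa.

431.91


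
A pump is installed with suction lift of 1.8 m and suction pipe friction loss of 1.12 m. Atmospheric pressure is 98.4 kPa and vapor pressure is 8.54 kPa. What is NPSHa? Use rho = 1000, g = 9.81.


NPSHa = p_atm/(rho*g) - z_s - hf_s - p_vap/(rho*g).
p_atm/(rho*g) = 98.4*1000 / (1000*9.81) = 10.031 m.
p_vap/(rho*g) = 8.54*1000 / (1000*9.81) = 0.871 m.
NPSHa = 10.031 - 1.8 - 1.12 - 0.871
      = 6.24 m.

6.24


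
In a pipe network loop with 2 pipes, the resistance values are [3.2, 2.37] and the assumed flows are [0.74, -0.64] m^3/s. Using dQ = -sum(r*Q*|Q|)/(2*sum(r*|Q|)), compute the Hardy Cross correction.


Numerator terms (r*Q*|Q|): 3.2*0.74*|0.74| = 1.7523; 2.37*-0.64*|-0.64| = -0.9708.
Sum of numerator = 0.7816.
Denominator terms (r*|Q|): 3.2*|0.74| = 2.368; 2.37*|-0.64| = 1.5168.
2 * sum of denominator = 2 * 3.8848 = 7.7696.
dQ = -0.7816 / 7.7696 = -0.1006 m^3/s.

-0.1006


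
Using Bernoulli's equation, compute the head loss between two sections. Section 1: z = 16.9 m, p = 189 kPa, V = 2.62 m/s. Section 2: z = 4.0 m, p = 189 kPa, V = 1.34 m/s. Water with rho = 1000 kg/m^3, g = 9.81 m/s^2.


Total head at each section: H = z + p/(rho*g) + V^2/(2g).
H1 = 16.9 + 189*1000/(1000*9.81) + 2.62^2/(2*9.81)
   = 16.9 + 19.266 + 0.3499
   = 36.516 m.
H2 = 4.0 + 189*1000/(1000*9.81) + 1.34^2/(2*9.81)
   = 4.0 + 19.266 + 0.0915
   = 23.358 m.
h_L = H1 - H2 = 36.516 - 23.358 = 13.158 m.

13.158


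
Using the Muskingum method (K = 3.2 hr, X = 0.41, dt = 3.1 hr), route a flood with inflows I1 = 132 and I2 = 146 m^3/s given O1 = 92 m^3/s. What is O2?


Muskingum coefficients:
denom = 2*K*(1-X) + dt = 2*3.2*(1-0.41) + 3.1 = 6.876.
C0 = (dt - 2*K*X)/denom = (3.1 - 2*3.2*0.41)/6.876 = 0.0692.
C1 = (dt + 2*K*X)/denom = (3.1 + 2*3.2*0.41)/6.876 = 0.8325.
C2 = (2*K*(1-X) - dt)/denom = 0.0983.
O2 = C0*I2 + C1*I1 + C2*O1
   = 0.0692*146 + 0.8325*132 + 0.0983*92
   = 129.04 m^3/s.

129.04


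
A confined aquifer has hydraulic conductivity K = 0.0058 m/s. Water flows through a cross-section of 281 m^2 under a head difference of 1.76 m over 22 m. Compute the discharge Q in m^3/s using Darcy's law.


Darcy's law: Q = K * A * i, where i = dh/L.
Hydraulic gradient i = 1.76 / 22 = 0.08.
Q = 0.0058 * 281 * 0.08
  = 0.1304 m^3/s.

0.1304


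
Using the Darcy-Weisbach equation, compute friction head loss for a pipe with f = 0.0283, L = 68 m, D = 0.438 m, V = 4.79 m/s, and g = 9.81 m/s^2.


Darcy-Weisbach equation: h_f = f * (L/D) * V^2/(2g).
f * L/D = 0.0283 * 68/0.438 = 4.3936.
V^2/(2g) = 4.79^2 / (2*9.81) = 22.9441 / 19.62 = 1.1694 m.
h_f = 4.3936 * 1.1694 = 5.138 m.

5.138


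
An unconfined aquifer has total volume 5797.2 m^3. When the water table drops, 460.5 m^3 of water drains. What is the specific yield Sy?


Specific yield Sy = Volume drained / Total volume.
Sy = 460.5 / 5797.2
   = 0.0794.

0.0794


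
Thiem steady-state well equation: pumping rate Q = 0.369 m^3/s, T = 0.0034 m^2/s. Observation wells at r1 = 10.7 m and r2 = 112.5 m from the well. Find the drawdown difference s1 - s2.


Thiem equation: s1 - s2 = Q/(2*pi*T) * ln(r2/r1).
ln(r2/r1) = ln(112.5/10.7) = 2.3527.
Q/(2*pi*T) = 0.369 / (2*pi*0.0034) = 0.369 / 0.0214 = 17.273.
s1 - s2 = 17.273 * 2.3527 = 40.6383 m.

40.6383


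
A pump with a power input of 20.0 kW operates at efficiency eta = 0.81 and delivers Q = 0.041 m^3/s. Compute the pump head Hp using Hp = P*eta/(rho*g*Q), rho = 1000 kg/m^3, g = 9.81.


Pump head formula: Hp = P * eta / (rho * g * Q).
Numerator: P * eta = 20.0 * 1000 * 0.81 = 16200.0 W.
Denominator: rho * g * Q = 1000 * 9.81 * 0.041 = 402.21.
Hp = 16200.0 / 402.21 = 40.28 m.

40.28


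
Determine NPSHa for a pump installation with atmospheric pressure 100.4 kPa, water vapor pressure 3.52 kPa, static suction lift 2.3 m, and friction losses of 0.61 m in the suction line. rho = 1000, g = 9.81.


NPSHa = p_atm/(rho*g) - z_s - hf_s - p_vap/(rho*g).
p_atm/(rho*g) = 100.4*1000 / (1000*9.81) = 10.234 m.
p_vap/(rho*g) = 3.52*1000 / (1000*9.81) = 0.359 m.
NPSHa = 10.234 - 2.3 - 0.61 - 0.359
      = 6.97 m.

6.97


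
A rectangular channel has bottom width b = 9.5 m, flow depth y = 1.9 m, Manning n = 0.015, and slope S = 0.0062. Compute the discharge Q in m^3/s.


For a rectangular channel, the cross-sectional area A = b * y = 9.5 * 1.9 = 18.05 m^2.
The wetted perimeter P = b + 2y = 9.5 + 2*1.9 = 13.3 m.
Hydraulic radius R = A/P = 18.05/13.3 = 1.3571 m.
Velocity V = (1/n)*R^(2/3)*S^(1/2) = (1/0.015)*1.3571^(2/3)*0.0062^(1/2) = 6.4346 m/s.
Discharge Q = A * V = 18.05 * 6.4346 = 116.145 m^3/s.

116.145


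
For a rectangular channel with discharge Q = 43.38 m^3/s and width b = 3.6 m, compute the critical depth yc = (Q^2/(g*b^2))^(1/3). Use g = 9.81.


Using yc = (Q^2 / (g * b^2))^(1/3):
Q^2 = 43.38^2 = 1881.82.
g * b^2 = 9.81 * 3.6^2 = 9.81 * 12.96 = 127.14.
Q^2 / (g*b^2) = 1881.82 / 127.14 = 14.8012.
yc = 14.8012^(1/3) = 2.4553 m.

2.4553


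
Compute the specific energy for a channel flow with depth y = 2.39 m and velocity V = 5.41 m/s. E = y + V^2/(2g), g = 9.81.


Specific energy E = y + V^2/(2g).
Velocity head = V^2/(2g) = 5.41^2 / (2*9.81) = 29.2681 / 19.62 = 1.4917 m.
E = 2.39 + 1.4917 = 3.8817 m.

3.8817


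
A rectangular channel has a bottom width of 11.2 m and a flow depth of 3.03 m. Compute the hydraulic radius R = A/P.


For a rectangular section:
Flow area A = b * y = 11.2 * 3.03 = 33.94 m^2.
Wetted perimeter P = b + 2y = 11.2 + 2*3.03 = 17.26 m.
Hydraulic radius R = A/P = 33.94 / 17.26 = 1.9662 m.

1.9662


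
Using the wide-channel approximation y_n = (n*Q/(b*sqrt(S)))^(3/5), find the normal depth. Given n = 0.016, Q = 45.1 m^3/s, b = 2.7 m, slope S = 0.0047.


We use the wide-channel approximation y_n = (n*Q/(b*sqrt(S)))^(3/5).
sqrt(S) = sqrt(0.0047) = 0.068557.
Numerator: n*Q = 0.016 * 45.1 = 0.7216.
Denominator: b*sqrt(S) = 2.7 * 0.068557 = 0.185104.
arg = 3.8984.
y_n = 3.8984^(3/5) = 2.2622 m.

2.2622


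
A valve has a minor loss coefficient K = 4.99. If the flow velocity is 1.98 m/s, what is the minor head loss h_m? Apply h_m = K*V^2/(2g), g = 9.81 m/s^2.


Minor loss formula: h_m = K * V^2/(2g).
V^2 = 1.98^2 = 3.9204.
V^2/(2g) = 3.9204 / 19.62 = 0.1998 m.
h_m = 4.99 * 0.1998 = 0.9971 m.

0.9971


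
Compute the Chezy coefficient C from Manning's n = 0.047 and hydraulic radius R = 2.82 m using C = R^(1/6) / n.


The Chezy coefficient relates to Manning's n through C = R^(1/6) / n.
R^(1/6) = 2.82^(1/6) = 1.188616.
C = 1.188616 / 0.047 = 25.29 m^(1/2)/s.

25.29


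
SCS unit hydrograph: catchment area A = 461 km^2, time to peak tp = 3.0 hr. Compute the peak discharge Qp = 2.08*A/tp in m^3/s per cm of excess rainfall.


SCS formula: Qp = 2.08 * A / tp.
Qp = 2.08 * 461 / 3.0
   = 958.88 / 3.0
   = 319.63 m^3/s per cm.

319.63


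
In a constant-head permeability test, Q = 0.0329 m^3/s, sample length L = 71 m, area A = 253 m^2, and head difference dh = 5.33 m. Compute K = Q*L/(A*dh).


From K = Q*L / (A*dh):
Numerator: Q*L = 0.0329 * 71 = 2.3359.
Denominator: A*dh = 253 * 5.33 = 1348.49.
K = 2.3359 / 1348.49 = 0.001732 m/s.

0.001732


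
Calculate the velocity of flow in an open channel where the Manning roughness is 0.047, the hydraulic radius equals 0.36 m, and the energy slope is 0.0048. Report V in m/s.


Manning's equation gives V = (1/n) * R^(2/3) * S^(1/2).
First, compute R^(2/3) = 0.36^(2/3) = 0.5061.
Next, S^(1/2) = 0.0048^(1/2) = 0.069282.
Then 1/n = 1/0.047 = 21.28.
V = 21.28 * 0.5061 * 0.069282 = 0.746 m/s.

0.746


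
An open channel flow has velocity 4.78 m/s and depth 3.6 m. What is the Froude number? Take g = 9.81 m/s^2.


The Froude number is defined as Fr = V / sqrt(g*y).
g*y = 9.81 * 3.6 = 35.316.
sqrt(g*y) = sqrt(35.316) = 5.9427.
Fr = 4.78 / 5.9427 = 0.8043.

0.8043


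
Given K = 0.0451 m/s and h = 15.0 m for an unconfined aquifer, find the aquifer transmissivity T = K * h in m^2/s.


Transmissivity is defined as T = K * h.
T = 0.0451 * 15.0
  = 0.6765 m^2/s.

0.6765


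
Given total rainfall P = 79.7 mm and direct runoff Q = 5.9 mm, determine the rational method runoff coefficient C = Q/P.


The runoff coefficient C = runoff depth / rainfall depth.
C = 5.9 / 79.7
  = 0.074.

0.074


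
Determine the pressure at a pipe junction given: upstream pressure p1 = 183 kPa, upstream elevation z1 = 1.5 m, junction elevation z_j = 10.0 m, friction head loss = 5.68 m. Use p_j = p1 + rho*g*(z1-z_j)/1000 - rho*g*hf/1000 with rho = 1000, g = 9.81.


Junction pressure: p_j = p1 + rho*g*(z1 - z_j)/1000 - rho*g*hf/1000.
Elevation term = 1000*9.81*(1.5 - 10.0)/1000 = -83.385 kPa.
Friction term = 1000*9.81*5.68/1000 = 55.721 kPa.
p_j = 183 + -83.385 - 55.721 = 43.89 kPa.

43.89


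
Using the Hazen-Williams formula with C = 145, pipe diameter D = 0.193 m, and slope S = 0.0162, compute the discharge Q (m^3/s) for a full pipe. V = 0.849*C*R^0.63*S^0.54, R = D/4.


For a full circular pipe, R = D/4 = 0.193/4 = 0.0483 m.
V = 0.849 * 145 * 0.0483^0.63 * 0.0162^0.54
  = 0.849 * 145 * 0.148116 * 0.107929
  = 1.968 m/s.
Pipe area A = pi*D^2/4 = pi*0.193^2/4 = 0.0293 m^2.
Q = A * V = 0.0293 * 1.968 = 0.0576 m^3/s.

0.0576


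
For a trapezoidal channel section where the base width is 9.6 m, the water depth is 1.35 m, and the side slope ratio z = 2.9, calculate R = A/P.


For a trapezoidal section with side slope z:
A = (b + z*y)*y = (9.6 + 2.9*1.35)*1.35 = 18.245 m^2.
P = b + 2*y*sqrt(1 + z^2) = 9.6 + 2*1.35*sqrt(1 + 2.9^2) = 17.882 m.
R = A/P = 18.245 / 17.882 = 1.0203 m.

1.0203


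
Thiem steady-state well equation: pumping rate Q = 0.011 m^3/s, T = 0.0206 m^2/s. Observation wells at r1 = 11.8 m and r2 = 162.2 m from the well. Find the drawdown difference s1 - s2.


Thiem equation: s1 - s2 = Q/(2*pi*T) * ln(r2/r1).
ln(r2/r1) = ln(162.2/11.8) = 2.6207.
Q/(2*pi*T) = 0.011 / (2*pi*0.0206) = 0.011 / 0.1294 = 0.085.
s1 - s2 = 0.085 * 2.6207 = 0.2227 m.

0.2227


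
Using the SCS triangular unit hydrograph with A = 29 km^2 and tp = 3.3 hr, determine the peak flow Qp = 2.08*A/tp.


SCS formula: Qp = 2.08 * A / tp.
Qp = 2.08 * 29 / 3.3
   = 60.32 / 3.3
   = 18.28 m^3/s per cm.

18.28


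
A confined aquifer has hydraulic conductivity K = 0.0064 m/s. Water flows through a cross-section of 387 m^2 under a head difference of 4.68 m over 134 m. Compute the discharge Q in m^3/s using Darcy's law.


Darcy's law: Q = K * A * i, where i = dh/L.
Hydraulic gradient i = 4.68 / 134 = 0.034925.
Q = 0.0064 * 387 * 0.034925
  = 0.0865 m^3/s.

0.0865


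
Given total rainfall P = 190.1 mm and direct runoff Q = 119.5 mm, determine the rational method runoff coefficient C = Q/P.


The runoff coefficient C = runoff depth / rainfall depth.
C = 119.5 / 190.1
  = 0.6286.

0.6286


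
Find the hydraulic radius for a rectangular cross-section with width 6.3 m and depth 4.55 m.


For a rectangular section:
Flow area A = b * y = 6.3 * 4.55 = 28.66 m^2.
Wetted perimeter P = b + 2y = 6.3 + 2*4.55 = 15.4 m.
Hydraulic radius R = A/P = 28.66 / 15.4 = 1.8614 m.

1.8614


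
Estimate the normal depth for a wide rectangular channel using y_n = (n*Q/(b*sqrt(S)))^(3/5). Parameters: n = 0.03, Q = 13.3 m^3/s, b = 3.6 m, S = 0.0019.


We use the wide-channel approximation y_n = (n*Q/(b*sqrt(S)))^(3/5).
sqrt(S) = sqrt(0.0019) = 0.043589.
Numerator: n*Q = 0.03 * 13.3 = 0.399.
Denominator: b*sqrt(S) = 3.6 * 0.043589 = 0.15692.
arg = 2.5427.
y_n = 2.5427^(3/5) = 1.7506 m.

1.7506


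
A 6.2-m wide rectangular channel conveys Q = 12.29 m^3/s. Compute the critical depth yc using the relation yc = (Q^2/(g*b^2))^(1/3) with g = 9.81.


Using yc = (Q^2 / (g * b^2))^(1/3):
Q^2 = 12.29^2 = 151.04.
g * b^2 = 9.81 * 6.2^2 = 9.81 * 38.44 = 377.1.
Q^2 / (g*b^2) = 151.04 / 377.1 = 0.4005.
yc = 0.4005^(1/3) = 0.7371 m.

0.7371


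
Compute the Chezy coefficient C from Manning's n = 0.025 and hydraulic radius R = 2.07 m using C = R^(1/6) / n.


The Chezy coefficient relates to Manning's n through C = R^(1/6) / n.
R^(1/6) = 2.07^(1/6) = 1.128916.
C = 1.128916 / 0.025 = 45.16 m^(1/2)/s.

45.16


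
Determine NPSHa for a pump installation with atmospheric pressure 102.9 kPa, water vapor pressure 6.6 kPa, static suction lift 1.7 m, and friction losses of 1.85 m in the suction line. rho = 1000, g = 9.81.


NPSHa = p_atm/(rho*g) - z_s - hf_s - p_vap/(rho*g).
p_atm/(rho*g) = 102.9*1000 / (1000*9.81) = 10.489 m.
p_vap/(rho*g) = 6.6*1000 / (1000*9.81) = 0.673 m.
NPSHa = 10.489 - 1.7 - 1.85 - 0.673
      = 6.27 m.

6.27


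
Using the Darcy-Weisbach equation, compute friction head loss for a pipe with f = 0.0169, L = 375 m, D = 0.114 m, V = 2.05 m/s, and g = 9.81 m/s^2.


Darcy-Weisbach equation: h_f = f * (L/D) * V^2/(2g).
f * L/D = 0.0169 * 375/0.114 = 55.5921.
V^2/(2g) = 2.05^2 / (2*9.81) = 4.2025 / 19.62 = 0.2142 m.
h_f = 55.5921 * 0.2142 = 11.908 m.

11.908


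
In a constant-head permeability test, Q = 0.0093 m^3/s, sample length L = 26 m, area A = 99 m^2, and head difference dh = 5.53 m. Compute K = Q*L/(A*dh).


From K = Q*L / (A*dh):
Numerator: Q*L = 0.0093 * 26 = 0.2418.
Denominator: A*dh = 99 * 5.53 = 547.47.
K = 0.2418 / 547.47 = 0.000442 m/s.

0.000442


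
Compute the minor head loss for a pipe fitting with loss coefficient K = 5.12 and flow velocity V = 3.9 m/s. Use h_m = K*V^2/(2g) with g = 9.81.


Minor loss formula: h_m = K * V^2/(2g).
V^2 = 3.9^2 = 15.21.
V^2/(2g) = 15.21 / 19.62 = 0.7752 m.
h_m = 5.12 * 0.7752 = 3.9692 m.

3.9692


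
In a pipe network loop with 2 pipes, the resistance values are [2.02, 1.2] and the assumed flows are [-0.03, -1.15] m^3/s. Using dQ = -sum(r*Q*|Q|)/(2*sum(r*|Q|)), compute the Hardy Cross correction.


Numerator terms (r*Q*|Q|): 2.02*-0.03*|-0.03| = -0.0018; 1.2*-1.15*|-1.15| = -1.587.
Sum of numerator = -1.5888.
Denominator terms (r*|Q|): 2.02*|-0.03| = 0.0606; 1.2*|-1.15| = 1.38.
2 * sum of denominator = 2 * 1.4406 = 2.8812.
dQ = --1.5888 / 2.8812 = 0.5514 m^3/s.

0.5514


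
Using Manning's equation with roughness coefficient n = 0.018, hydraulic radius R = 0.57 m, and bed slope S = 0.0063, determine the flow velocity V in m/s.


Manning's equation gives V = (1/n) * R^(2/3) * S^(1/2).
First, compute R^(2/3) = 0.57^(2/3) = 0.6875.
Next, S^(1/2) = 0.0063^(1/2) = 0.079373.
Then 1/n = 1/0.018 = 55.56.
V = 55.56 * 0.6875 * 0.079373 = 3.0314 m/s.

3.0314


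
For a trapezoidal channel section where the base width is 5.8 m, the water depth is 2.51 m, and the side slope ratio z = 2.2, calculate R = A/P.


For a trapezoidal section with side slope z:
A = (b + z*y)*y = (5.8 + 2.2*2.51)*2.51 = 28.418 m^2.
P = b + 2*y*sqrt(1 + z^2) = 5.8 + 2*2.51*sqrt(1 + 2.2^2) = 17.931 m.
R = A/P = 28.418 / 17.931 = 1.5848 m.

1.5848


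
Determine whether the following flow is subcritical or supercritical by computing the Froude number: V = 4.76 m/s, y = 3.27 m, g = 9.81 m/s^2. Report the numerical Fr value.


The Froude number is defined as Fr = V / sqrt(g*y).
g*y = 9.81 * 3.27 = 32.0787.
sqrt(g*y) = sqrt(32.0787) = 5.6638.
Fr = 4.76 / 5.6638 = 0.8404.
Since Fr < 1, the flow is subcritical.

0.8404


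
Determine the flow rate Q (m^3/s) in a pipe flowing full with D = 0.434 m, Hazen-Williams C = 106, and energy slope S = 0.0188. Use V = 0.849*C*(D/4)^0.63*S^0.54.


For a full circular pipe, R = D/4 = 0.434/4 = 0.1085 m.
V = 0.849 * 106 * 0.1085^0.63 * 0.0188^0.54
  = 0.849 * 106 * 0.246786 * 0.116962
  = 2.5976 m/s.
Pipe area A = pi*D^2/4 = pi*0.434^2/4 = 0.1479 m^2.
Q = A * V = 0.1479 * 2.5976 = 0.3843 m^3/s.

0.3843


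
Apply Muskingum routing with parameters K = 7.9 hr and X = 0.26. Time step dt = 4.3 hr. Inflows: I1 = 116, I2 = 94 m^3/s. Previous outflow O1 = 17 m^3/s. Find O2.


Muskingum coefficients:
denom = 2*K*(1-X) + dt = 2*7.9*(1-0.26) + 4.3 = 15.992.
C0 = (dt - 2*K*X)/denom = (4.3 - 2*7.9*0.26)/15.992 = 0.012.
C1 = (dt + 2*K*X)/denom = (4.3 + 2*7.9*0.26)/15.992 = 0.5258.
C2 = (2*K*(1-X) - dt)/denom = 0.4622.
O2 = C0*I2 + C1*I1 + C2*O1
   = 0.012*94 + 0.5258*116 + 0.4622*17
   = 69.97 m^3/s.

69.97


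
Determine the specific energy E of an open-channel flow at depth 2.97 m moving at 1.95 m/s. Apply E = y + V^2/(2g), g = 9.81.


Specific energy E = y + V^2/(2g).
Velocity head = V^2/(2g) = 1.95^2 / (2*9.81) = 3.8025 / 19.62 = 0.1938 m.
E = 2.97 + 0.1938 = 3.1638 m.

3.1638


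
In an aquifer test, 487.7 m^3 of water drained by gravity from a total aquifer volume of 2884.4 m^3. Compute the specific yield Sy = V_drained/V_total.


Specific yield Sy = Volume drained / Total volume.
Sy = 487.7 / 2884.4
   = 0.1691.

0.1691


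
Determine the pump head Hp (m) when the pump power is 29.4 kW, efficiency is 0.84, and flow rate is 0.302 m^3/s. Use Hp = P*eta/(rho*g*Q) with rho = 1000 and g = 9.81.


Pump head formula: Hp = P * eta / (rho * g * Q).
Numerator: P * eta = 29.4 * 1000 * 0.84 = 24696.0 W.
Denominator: rho * g * Q = 1000 * 9.81 * 0.302 = 2962.62.
Hp = 24696.0 / 2962.62 = 8.34 m.

8.34


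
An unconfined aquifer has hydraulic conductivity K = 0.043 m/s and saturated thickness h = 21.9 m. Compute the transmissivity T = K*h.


Transmissivity is defined as T = K * h.
T = 0.043 * 21.9
  = 0.9417 m^2/s.

0.9417


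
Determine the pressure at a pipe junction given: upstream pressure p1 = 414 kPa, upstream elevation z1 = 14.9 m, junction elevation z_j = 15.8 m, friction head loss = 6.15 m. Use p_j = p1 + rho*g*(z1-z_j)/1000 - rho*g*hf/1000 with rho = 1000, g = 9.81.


Junction pressure: p_j = p1 + rho*g*(z1 - z_j)/1000 - rho*g*hf/1000.
Elevation term = 1000*9.81*(14.9 - 15.8)/1000 = -8.829 kPa.
Friction term = 1000*9.81*6.15/1000 = 60.331 kPa.
p_j = 414 + -8.829 - 60.331 = 344.84 kPa.

344.84


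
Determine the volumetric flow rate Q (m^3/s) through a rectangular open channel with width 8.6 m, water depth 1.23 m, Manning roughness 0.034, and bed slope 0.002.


For a rectangular channel, the cross-sectional area A = b * y = 8.6 * 1.23 = 10.58 m^2.
The wetted perimeter P = b + 2y = 8.6 + 2*1.23 = 11.06 m.
Hydraulic radius R = A/P = 10.58/11.06 = 0.9564 m.
Velocity V = (1/n)*R^(2/3)*S^(1/2) = (1/0.034)*0.9564^(2/3)*0.002^(1/2) = 1.2768 m/s.
Discharge Q = A * V = 10.58 * 1.2768 = 13.506 m^3/s.

13.506


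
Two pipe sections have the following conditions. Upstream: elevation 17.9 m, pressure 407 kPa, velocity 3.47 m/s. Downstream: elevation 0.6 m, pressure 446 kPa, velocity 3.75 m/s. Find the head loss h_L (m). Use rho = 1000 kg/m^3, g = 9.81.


Total head at each section: H = z + p/(rho*g) + V^2/(2g).
H1 = 17.9 + 407*1000/(1000*9.81) + 3.47^2/(2*9.81)
   = 17.9 + 41.488 + 0.6137
   = 60.002 m.
H2 = 0.6 + 446*1000/(1000*9.81) + 3.75^2/(2*9.81)
   = 0.6 + 45.464 + 0.7167
   = 46.781 m.
h_L = H1 - H2 = 60.002 - 46.781 = 13.221 m.

13.221


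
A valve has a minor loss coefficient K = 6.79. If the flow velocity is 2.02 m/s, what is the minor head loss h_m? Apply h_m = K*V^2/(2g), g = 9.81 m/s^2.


Minor loss formula: h_m = K * V^2/(2g).
V^2 = 2.02^2 = 4.0804.
V^2/(2g) = 4.0804 / 19.62 = 0.208 m.
h_m = 6.79 * 0.208 = 1.4121 m.

1.4121


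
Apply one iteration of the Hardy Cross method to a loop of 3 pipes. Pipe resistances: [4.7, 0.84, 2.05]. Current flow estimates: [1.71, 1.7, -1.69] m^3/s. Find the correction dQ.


Numerator terms (r*Q*|Q|): 4.7*1.71*|1.71| = 13.7433; 0.84*1.7*|1.7| = 2.4276; 2.05*-1.69*|-1.69| = -5.855.
Sum of numerator = 10.3159.
Denominator terms (r*|Q|): 4.7*|1.71| = 8.037; 0.84*|1.7| = 1.428; 2.05*|-1.69| = 3.4645.
2 * sum of denominator = 2 * 12.9295 = 25.859.
dQ = -10.3159 / 25.859 = -0.3989 m^3/s.

-0.3989


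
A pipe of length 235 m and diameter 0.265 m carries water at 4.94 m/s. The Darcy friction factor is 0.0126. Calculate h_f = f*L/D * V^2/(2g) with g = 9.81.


Darcy-Weisbach equation: h_f = f * (L/D) * V^2/(2g).
f * L/D = 0.0126 * 235/0.265 = 11.1736.
V^2/(2g) = 4.94^2 / (2*9.81) = 24.4036 / 19.62 = 1.2438 m.
h_f = 11.1736 * 1.2438 = 13.898 m.

13.898


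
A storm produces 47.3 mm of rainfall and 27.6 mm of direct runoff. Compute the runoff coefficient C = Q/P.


The runoff coefficient C = runoff depth / rainfall depth.
C = 27.6 / 47.3
  = 0.5835.

0.5835


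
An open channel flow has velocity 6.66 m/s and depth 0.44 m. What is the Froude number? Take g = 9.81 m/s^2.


The Froude number is defined as Fr = V / sqrt(g*y).
g*y = 9.81 * 0.44 = 4.3164.
sqrt(g*y) = sqrt(4.3164) = 2.0776.
Fr = 6.66 / 2.0776 = 3.2056.

3.2056


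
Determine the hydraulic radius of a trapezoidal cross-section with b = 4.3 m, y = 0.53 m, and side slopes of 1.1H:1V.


For a trapezoidal section with side slope z:
A = (b + z*y)*y = (4.3 + 1.1*0.53)*0.53 = 2.588 m^2.
P = b + 2*y*sqrt(1 + z^2) = 4.3 + 2*0.53*sqrt(1 + 1.1^2) = 5.876 m.
R = A/P = 2.588 / 5.876 = 0.4404 m.

0.4404


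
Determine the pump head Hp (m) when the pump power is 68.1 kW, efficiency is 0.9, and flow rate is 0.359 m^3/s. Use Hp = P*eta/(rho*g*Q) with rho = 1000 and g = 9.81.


Pump head formula: Hp = P * eta / (rho * g * Q).
Numerator: P * eta = 68.1 * 1000 * 0.9 = 61290.0 W.
Denominator: rho * g * Q = 1000 * 9.81 * 0.359 = 3521.79.
Hp = 61290.0 / 3521.79 = 17.4 m.

17.4


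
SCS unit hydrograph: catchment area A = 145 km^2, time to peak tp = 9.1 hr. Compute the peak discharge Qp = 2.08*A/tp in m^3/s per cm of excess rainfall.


SCS formula: Qp = 2.08 * A / tp.
Qp = 2.08 * 145 / 9.1
   = 301.6 / 9.1
   = 33.14 m^3/s per cm.

33.14


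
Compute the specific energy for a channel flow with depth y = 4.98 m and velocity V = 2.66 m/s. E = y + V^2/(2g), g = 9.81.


Specific energy E = y + V^2/(2g).
Velocity head = V^2/(2g) = 2.66^2 / (2*9.81) = 7.0756 / 19.62 = 0.3606 m.
E = 4.98 + 0.3606 = 5.3406 m.

5.3406


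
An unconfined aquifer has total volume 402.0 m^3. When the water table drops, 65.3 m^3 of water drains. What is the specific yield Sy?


Specific yield Sy = Volume drained / Total volume.
Sy = 65.3 / 402.0
   = 0.1624.

0.1624


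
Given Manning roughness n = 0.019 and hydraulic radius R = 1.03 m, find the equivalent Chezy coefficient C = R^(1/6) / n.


The Chezy coefficient relates to Manning's n through C = R^(1/6) / n.
R^(1/6) = 1.03^(1/6) = 1.004939.
C = 1.004939 / 0.019 = 52.89 m^(1/2)/s.

52.89


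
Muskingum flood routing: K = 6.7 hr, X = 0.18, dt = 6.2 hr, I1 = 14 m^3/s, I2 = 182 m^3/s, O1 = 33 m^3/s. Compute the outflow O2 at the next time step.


Muskingum coefficients:
denom = 2*K*(1-X) + dt = 2*6.7*(1-0.18) + 6.2 = 17.188.
C0 = (dt - 2*K*X)/denom = (6.2 - 2*6.7*0.18)/17.188 = 0.2204.
C1 = (dt + 2*K*X)/denom = (6.2 + 2*6.7*0.18)/17.188 = 0.501.
C2 = (2*K*(1-X) - dt)/denom = 0.2786.
O2 = C0*I2 + C1*I1 + C2*O1
   = 0.2204*182 + 0.501*14 + 0.2786*33
   = 56.32 m^3/s.

56.32


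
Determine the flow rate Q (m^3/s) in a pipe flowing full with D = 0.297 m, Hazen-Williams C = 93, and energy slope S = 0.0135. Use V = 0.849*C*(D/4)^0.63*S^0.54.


For a full circular pipe, R = D/4 = 0.297/4 = 0.0742 m.
V = 0.849 * 93 * 0.0742^0.63 * 0.0135^0.54
  = 0.849 * 93 * 0.19433 * 0.097809
  = 1.5008 m/s.
Pipe area A = pi*D^2/4 = pi*0.297^2/4 = 0.0693 m^2.
Q = A * V = 0.0693 * 1.5008 = 0.104 m^3/s.

0.104


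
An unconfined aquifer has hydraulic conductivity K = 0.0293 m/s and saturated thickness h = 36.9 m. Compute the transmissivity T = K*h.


Transmissivity is defined as T = K * h.
T = 0.0293 * 36.9
  = 1.0812 m^2/s.

1.0812


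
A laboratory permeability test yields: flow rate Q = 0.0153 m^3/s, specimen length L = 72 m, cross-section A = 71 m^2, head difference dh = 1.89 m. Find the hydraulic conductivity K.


From K = Q*L / (A*dh):
Numerator: Q*L = 0.0153 * 72 = 1.1016.
Denominator: A*dh = 71 * 1.89 = 134.19.
K = 1.1016 / 134.19 = 0.008209 m/s.

0.008209


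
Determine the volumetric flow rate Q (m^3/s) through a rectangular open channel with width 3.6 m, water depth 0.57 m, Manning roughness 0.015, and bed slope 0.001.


For a rectangular channel, the cross-sectional area A = b * y = 3.6 * 0.57 = 2.05 m^2.
The wetted perimeter P = b + 2y = 3.6 + 2*0.57 = 4.74 m.
Hydraulic radius R = A/P = 2.05/4.74 = 0.4329 m.
Velocity V = (1/n)*R^(2/3)*S^(1/2) = (1/0.015)*0.4329^(2/3)*0.001^(1/2) = 1.2064 m/s.
Discharge Q = A * V = 2.05 * 1.2064 = 2.476 m^3/s.

2.476


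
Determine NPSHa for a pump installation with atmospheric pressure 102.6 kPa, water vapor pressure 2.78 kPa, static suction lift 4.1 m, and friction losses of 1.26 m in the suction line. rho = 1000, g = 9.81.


NPSHa = p_atm/(rho*g) - z_s - hf_s - p_vap/(rho*g).
p_atm/(rho*g) = 102.6*1000 / (1000*9.81) = 10.459 m.
p_vap/(rho*g) = 2.78*1000 / (1000*9.81) = 0.283 m.
NPSHa = 10.459 - 4.1 - 1.26 - 0.283
      = 4.82 m.

4.82


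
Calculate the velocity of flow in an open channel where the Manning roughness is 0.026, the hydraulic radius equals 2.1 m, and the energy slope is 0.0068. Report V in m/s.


Manning's equation gives V = (1/n) * R^(2/3) * S^(1/2).
First, compute R^(2/3) = 2.1^(2/3) = 1.6399.
Next, S^(1/2) = 0.0068^(1/2) = 0.082462.
Then 1/n = 1/0.026 = 38.46.
V = 38.46 * 1.6399 * 0.082462 = 5.2011 m/s.

5.2011


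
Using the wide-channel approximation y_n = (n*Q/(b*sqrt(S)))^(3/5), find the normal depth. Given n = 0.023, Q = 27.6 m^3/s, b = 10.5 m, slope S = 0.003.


We use the wide-channel approximation y_n = (n*Q/(b*sqrt(S)))^(3/5).
sqrt(S) = sqrt(0.003) = 0.054772.
Numerator: n*Q = 0.023 * 27.6 = 0.6348.
Denominator: b*sqrt(S) = 10.5 * 0.054772 = 0.575106.
arg = 1.1038.
y_n = 1.1038^(3/5) = 1.061 m.

1.061


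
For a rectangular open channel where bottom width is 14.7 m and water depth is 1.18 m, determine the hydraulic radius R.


For a rectangular section:
Flow area A = b * y = 14.7 * 1.18 = 17.35 m^2.
Wetted perimeter P = b + 2y = 14.7 + 2*1.18 = 17.06 m.
Hydraulic radius R = A/P = 17.35 / 17.06 = 1.0168 m.

1.0168


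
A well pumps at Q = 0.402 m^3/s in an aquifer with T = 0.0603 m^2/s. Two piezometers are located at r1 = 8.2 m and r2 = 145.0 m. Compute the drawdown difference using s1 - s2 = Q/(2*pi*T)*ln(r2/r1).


Thiem equation: s1 - s2 = Q/(2*pi*T) * ln(r2/r1).
ln(r2/r1) = ln(145.0/8.2) = 2.8726.
Q/(2*pi*T) = 0.402 / (2*pi*0.0603) = 0.402 / 0.3789 = 1.061.
s1 - s2 = 1.061 * 2.8726 = 3.0479 m.

3.0479


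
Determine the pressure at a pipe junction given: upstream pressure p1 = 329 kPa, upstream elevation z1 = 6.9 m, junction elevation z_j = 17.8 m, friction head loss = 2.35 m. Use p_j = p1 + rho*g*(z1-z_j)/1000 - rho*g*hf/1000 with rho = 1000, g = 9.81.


Junction pressure: p_j = p1 + rho*g*(z1 - z_j)/1000 - rho*g*hf/1000.
Elevation term = 1000*9.81*(6.9 - 17.8)/1000 = -106.929 kPa.
Friction term = 1000*9.81*2.35/1000 = 23.053 kPa.
p_j = 329 + -106.929 - 23.053 = 199.02 kPa.

199.02


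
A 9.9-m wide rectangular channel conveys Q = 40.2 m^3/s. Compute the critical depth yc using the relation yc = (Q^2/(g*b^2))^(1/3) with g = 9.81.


Using yc = (Q^2 / (g * b^2))^(1/3):
Q^2 = 40.2^2 = 1616.04.
g * b^2 = 9.81 * 9.9^2 = 9.81 * 98.01 = 961.48.
Q^2 / (g*b^2) = 1616.04 / 961.48 = 1.6808.
yc = 1.6808^(1/3) = 1.189 m.

1.189


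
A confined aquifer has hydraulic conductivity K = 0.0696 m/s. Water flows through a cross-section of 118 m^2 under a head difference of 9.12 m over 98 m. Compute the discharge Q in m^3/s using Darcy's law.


Darcy's law: Q = K * A * i, where i = dh/L.
Hydraulic gradient i = 9.12 / 98 = 0.093061.
Q = 0.0696 * 118 * 0.093061
  = 0.7643 m^3/s.

0.7643


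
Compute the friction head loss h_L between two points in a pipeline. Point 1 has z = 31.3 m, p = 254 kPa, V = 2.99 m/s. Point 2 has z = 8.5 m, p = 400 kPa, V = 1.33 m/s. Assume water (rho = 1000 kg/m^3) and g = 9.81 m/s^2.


Total head at each section: H = z + p/(rho*g) + V^2/(2g).
H1 = 31.3 + 254*1000/(1000*9.81) + 2.99^2/(2*9.81)
   = 31.3 + 25.892 + 0.4557
   = 57.648 m.
H2 = 8.5 + 400*1000/(1000*9.81) + 1.33^2/(2*9.81)
   = 8.5 + 40.775 + 0.0902
   = 49.365 m.
h_L = H1 - H2 = 57.648 - 49.365 = 8.283 m.

8.283


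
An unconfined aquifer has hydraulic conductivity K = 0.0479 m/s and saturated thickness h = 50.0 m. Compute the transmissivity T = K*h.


Transmissivity is defined as T = K * h.
T = 0.0479 * 50.0
  = 2.395 m^2/s.

2.395


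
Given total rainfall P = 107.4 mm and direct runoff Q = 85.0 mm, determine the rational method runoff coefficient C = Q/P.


The runoff coefficient C = runoff depth / rainfall depth.
C = 85.0 / 107.4
  = 0.7914.

0.7914


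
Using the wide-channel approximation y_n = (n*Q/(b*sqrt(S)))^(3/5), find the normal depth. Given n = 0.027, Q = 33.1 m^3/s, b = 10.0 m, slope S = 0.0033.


We use the wide-channel approximation y_n = (n*Q/(b*sqrt(S)))^(3/5).
sqrt(S) = sqrt(0.0033) = 0.057446.
Numerator: n*Q = 0.027 * 33.1 = 0.8937.
Denominator: b*sqrt(S) = 10.0 * 0.057446 = 0.57446.
arg = 1.5557.
y_n = 1.5557^(3/5) = 1.3036 m.

1.3036


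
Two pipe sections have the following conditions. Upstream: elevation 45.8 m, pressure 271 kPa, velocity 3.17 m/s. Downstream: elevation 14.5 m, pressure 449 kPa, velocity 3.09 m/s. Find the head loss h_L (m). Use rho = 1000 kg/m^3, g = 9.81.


Total head at each section: H = z + p/(rho*g) + V^2/(2g).
H1 = 45.8 + 271*1000/(1000*9.81) + 3.17^2/(2*9.81)
   = 45.8 + 27.625 + 0.5122
   = 73.937 m.
H2 = 14.5 + 449*1000/(1000*9.81) + 3.09^2/(2*9.81)
   = 14.5 + 45.77 + 0.4867
   = 60.756 m.
h_L = H1 - H2 = 73.937 - 60.756 = 13.181 m.

13.181


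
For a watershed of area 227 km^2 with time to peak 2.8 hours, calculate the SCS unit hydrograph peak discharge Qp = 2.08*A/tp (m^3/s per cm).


SCS formula: Qp = 2.08 * A / tp.
Qp = 2.08 * 227 / 2.8
   = 472.16 / 2.8
   = 168.63 m^3/s per cm.

168.63


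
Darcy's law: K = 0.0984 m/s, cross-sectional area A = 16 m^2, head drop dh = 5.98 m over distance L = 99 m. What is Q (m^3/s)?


Darcy's law: Q = K * A * i, where i = dh/L.
Hydraulic gradient i = 5.98 / 99 = 0.060404.
Q = 0.0984 * 16 * 0.060404
  = 0.0951 m^3/s.

0.0951


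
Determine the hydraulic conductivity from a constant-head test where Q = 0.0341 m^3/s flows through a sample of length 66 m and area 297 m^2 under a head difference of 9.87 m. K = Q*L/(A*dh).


From K = Q*L / (A*dh):
Numerator: Q*L = 0.0341 * 66 = 2.2506.
Denominator: A*dh = 297 * 9.87 = 2931.39.
K = 2.2506 / 2931.39 = 0.000768 m/s.

0.000768


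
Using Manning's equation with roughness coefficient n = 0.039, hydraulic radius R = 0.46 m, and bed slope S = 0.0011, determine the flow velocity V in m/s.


Manning's equation gives V = (1/n) * R^(2/3) * S^(1/2).
First, compute R^(2/3) = 0.46^(2/3) = 0.5959.
Next, S^(1/2) = 0.0011^(1/2) = 0.033166.
Then 1/n = 1/0.039 = 25.64.
V = 25.64 * 0.5959 * 0.033166 = 0.5068 m/s.

0.5068


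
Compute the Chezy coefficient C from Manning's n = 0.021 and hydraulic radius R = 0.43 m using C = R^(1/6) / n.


The Chezy coefficient relates to Manning's n through C = R^(1/6) / n.
R^(1/6) = 0.43^(1/6) = 0.868783.
C = 0.868783 / 0.021 = 41.37 m^(1/2)/s.

41.37


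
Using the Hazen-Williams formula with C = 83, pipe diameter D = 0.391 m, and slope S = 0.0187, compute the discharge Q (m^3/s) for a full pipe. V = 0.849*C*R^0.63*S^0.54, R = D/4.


For a full circular pipe, R = D/4 = 0.391/4 = 0.0978 m.
V = 0.849 * 83 * 0.0978^0.63 * 0.0187^0.54
  = 0.849 * 83 * 0.231086 * 0.116626
  = 1.8991 m/s.
Pipe area A = pi*D^2/4 = pi*0.391^2/4 = 0.1201 m^2.
Q = A * V = 0.1201 * 1.8991 = 0.228 m^3/s.

0.228


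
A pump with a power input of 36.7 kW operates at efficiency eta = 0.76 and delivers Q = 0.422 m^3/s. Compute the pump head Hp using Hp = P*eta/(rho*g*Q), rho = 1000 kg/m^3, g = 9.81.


Pump head formula: Hp = P * eta / (rho * g * Q).
Numerator: P * eta = 36.7 * 1000 * 0.76 = 27892.0 W.
Denominator: rho * g * Q = 1000 * 9.81 * 0.422 = 4139.82.
Hp = 27892.0 / 4139.82 = 6.74 m.

6.74


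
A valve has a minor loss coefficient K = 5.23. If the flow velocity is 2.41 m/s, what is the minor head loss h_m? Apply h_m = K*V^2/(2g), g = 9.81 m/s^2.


Minor loss formula: h_m = K * V^2/(2g).
V^2 = 2.41^2 = 5.8081.
V^2/(2g) = 5.8081 / 19.62 = 0.296 m.
h_m = 5.23 * 0.296 = 1.5482 m.

1.5482


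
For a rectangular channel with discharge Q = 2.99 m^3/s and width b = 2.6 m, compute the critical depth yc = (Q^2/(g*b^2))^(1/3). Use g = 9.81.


Using yc = (Q^2 / (g * b^2))^(1/3):
Q^2 = 2.99^2 = 8.94.
g * b^2 = 9.81 * 2.6^2 = 9.81 * 6.76 = 66.32.
Q^2 / (g*b^2) = 8.94 / 66.32 = 0.1348.
yc = 0.1348^(1/3) = 0.5128 m.

0.5128


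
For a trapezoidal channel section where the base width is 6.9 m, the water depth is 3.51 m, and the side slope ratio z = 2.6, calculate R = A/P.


For a trapezoidal section with side slope z:
A = (b + z*y)*y = (6.9 + 2.6*3.51)*3.51 = 56.251 m^2.
P = b + 2*y*sqrt(1 + z^2) = 6.9 + 2*3.51*sqrt(1 + 2.6^2) = 26.455 m.
R = A/P = 56.251 / 26.455 = 2.1263 m.

2.1263


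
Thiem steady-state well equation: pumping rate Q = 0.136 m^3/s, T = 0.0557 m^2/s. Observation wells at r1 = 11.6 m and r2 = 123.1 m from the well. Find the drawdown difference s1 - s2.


Thiem equation: s1 - s2 = Q/(2*pi*T) * ln(r2/r1).
ln(r2/r1) = ln(123.1/11.6) = 2.362.
Q/(2*pi*T) = 0.136 / (2*pi*0.0557) = 0.136 / 0.35 = 0.3886.
s1 - s2 = 0.3886 * 2.362 = 0.9179 m.

0.9179


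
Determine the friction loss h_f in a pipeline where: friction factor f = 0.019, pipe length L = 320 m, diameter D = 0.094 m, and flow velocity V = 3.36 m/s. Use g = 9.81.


Darcy-Weisbach equation: h_f = f * (L/D) * V^2/(2g).
f * L/D = 0.019 * 320/0.094 = 64.6809.
V^2/(2g) = 3.36^2 / (2*9.81) = 11.2896 / 19.62 = 0.5754 m.
h_f = 64.6809 * 0.5754 = 37.218 m.

37.218


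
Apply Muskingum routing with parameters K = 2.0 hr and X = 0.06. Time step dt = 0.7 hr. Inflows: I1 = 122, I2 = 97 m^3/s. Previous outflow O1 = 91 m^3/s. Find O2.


Muskingum coefficients:
denom = 2*K*(1-X) + dt = 2*2.0*(1-0.06) + 0.7 = 4.46.
C0 = (dt - 2*K*X)/denom = (0.7 - 2*2.0*0.06)/4.46 = 0.1031.
C1 = (dt + 2*K*X)/denom = (0.7 + 2*2.0*0.06)/4.46 = 0.2108.
C2 = (2*K*(1-X) - dt)/denom = 0.6861.
O2 = C0*I2 + C1*I1 + C2*O1
   = 0.1031*97 + 0.2108*122 + 0.6861*91
   = 98.15 m^3/s.

98.15


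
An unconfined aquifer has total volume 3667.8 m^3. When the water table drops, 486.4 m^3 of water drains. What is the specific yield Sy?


Specific yield Sy = Volume drained / Total volume.
Sy = 486.4 / 3667.8
   = 0.1326.

0.1326


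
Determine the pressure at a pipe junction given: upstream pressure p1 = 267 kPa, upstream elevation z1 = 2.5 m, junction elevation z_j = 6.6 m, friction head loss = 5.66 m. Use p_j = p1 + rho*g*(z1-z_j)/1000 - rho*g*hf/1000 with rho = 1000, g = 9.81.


Junction pressure: p_j = p1 + rho*g*(z1 - z_j)/1000 - rho*g*hf/1000.
Elevation term = 1000*9.81*(2.5 - 6.6)/1000 = -40.221 kPa.
Friction term = 1000*9.81*5.66/1000 = 55.525 kPa.
p_j = 267 + -40.221 - 55.525 = 171.25 kPa.

171.25


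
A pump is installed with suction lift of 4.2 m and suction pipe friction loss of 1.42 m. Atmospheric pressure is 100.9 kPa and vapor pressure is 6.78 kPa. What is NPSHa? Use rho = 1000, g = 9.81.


NPSHa = p_atm/(rho*g) - z_s - hf_s - p_vap/(rho*g).
p_atm/(rho*g) = 100.9*1000 / (1000*9.81) = 10.285 m.
p_vap/(rho*g) = 6.78*1000 / (1000*9.81) = 0.691 m.
NPSHa = 10.285 - 4.2 - 1.42 - 0.691
      = 3.97 m.

3.97


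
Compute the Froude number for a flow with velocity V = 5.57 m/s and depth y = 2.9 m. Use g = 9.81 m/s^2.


The Froude number is defined as Fr = V / sqrt(g*y).
g*y = 9.81 * 2.9 = 28.449.
sqrt(g*y) = sqrt(28.449) = 5.3338.
Fr = 5.57 / 5.3338 = 1.0443.

1.0443


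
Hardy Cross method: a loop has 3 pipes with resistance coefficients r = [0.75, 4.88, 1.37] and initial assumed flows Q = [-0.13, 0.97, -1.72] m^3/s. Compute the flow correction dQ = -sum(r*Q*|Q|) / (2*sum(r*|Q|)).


Numerator terms (r*Q*|Q|): 0.75*-0.13*|-0.13| = -0.0127; 4.88*0.97*|0.97| = 4.5916; 1.37*-1.72*|-1.72| = -4.053.
Sum of numerator = 0.5259.
Denominator terms (r*|Q|): 0.75*|-0.13| = 0.0975; 4.88*|0.97| = 4.7336; 1.37*|-1.72| = 2.3564.
2 * sum of denominator = 2 * 7.1875 = 14.375.
dQ = -0.5259 / 14.375 = -0.0366 m^3/s.

-0.0366


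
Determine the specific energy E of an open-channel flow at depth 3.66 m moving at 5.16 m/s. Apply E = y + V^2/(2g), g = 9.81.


Specific energy E = y + V^2/(2g).
Velocity head = V^2/(2g) = 5.16^2 / (2*9.81) = 26.6256 / 19.62 = 1.3571 m.
E = 3.66 + 1.3571 = 5.0171 m.

5.0171
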